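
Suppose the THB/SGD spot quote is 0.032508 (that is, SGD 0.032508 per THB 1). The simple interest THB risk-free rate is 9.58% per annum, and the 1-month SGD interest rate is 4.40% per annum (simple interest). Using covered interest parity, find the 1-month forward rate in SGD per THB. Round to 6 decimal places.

T = 1/12 years.
SGD accumulates by 1 + 0.0440×1/12 = 1.0036667.
Growth of 1 THB over T: 1 + 0.0958×1/12 = 1.0079833.
Forward (SGD per THB) = 0.032508 × 1.0036667 / 1.0079833 = 0.03236879.

0.032369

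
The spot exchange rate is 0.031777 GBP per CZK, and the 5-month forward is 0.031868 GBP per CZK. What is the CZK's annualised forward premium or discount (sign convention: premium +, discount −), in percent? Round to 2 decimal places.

+0.69%

T = 5/12 years.
Period premium: (0.031868 − 0.031777)/0.031777 = 0.0028637.
Annualise by dividing by T: 0.0028637 / (5/12) = 0.006873 → 0.69%.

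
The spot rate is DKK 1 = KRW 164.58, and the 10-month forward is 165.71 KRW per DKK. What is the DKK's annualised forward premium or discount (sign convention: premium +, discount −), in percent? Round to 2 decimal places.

T = 10/12 years.
Period premium: (165.71 − 164.58)/164.58 = 0.0068660.
×(1/T) gives 0.82% p.a.

+0.82%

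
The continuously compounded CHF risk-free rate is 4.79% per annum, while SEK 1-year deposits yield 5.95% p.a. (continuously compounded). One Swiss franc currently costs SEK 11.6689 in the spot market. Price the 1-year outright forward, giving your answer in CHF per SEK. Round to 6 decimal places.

T = 1 year.
Growth of 1 SEK over T: e^(0.0595×1) = 1.0613058.
Growth of 1 CHF over T: e^(0.0479×1) = 1.0490657.
Forward (SEK per CHF) = 11.6689 × 1.0613058 / 1.0490657 = 11.80505.
Quoted the other way: 1/11.80505 = 0.084710 CHF per SEK.

0.084710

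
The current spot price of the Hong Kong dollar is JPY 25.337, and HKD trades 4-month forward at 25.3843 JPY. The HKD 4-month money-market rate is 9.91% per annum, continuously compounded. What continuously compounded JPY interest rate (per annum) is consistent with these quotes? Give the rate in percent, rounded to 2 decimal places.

T = 4/12 years.
CIP gives F = S · g_JPY/g_HKD, so g_JPY/g_HKD = 25.3843/25.337 = 1.0018668.
The HKD side grows by e^(0.0991×4/12) = 1.033585.
So the JPY growth factor = 1.0355145.
r = ln(1.0355145)/(4/12) = 0.104695 → 10.47%.

10.47%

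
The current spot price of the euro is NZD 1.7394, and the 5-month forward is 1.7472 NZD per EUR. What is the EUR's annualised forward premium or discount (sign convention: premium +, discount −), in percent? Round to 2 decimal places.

+1.08%

T = 5/12 years.
EUR trades forward at +0.44843% vs spot over the period.
Annualise by dividing by T: 0.0044843 / (5/12) = 0.010762 → 1.08%.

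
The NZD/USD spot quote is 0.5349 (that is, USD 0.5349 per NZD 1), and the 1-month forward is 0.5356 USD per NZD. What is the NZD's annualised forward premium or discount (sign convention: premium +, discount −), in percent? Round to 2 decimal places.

T = 1/12 years.
NZD trades forward at +0.13087% vs spot over the period.
Annualise by dividing by T: 0.0013087 / (1/12) = 0.015704 → 1.57%.

+1.57%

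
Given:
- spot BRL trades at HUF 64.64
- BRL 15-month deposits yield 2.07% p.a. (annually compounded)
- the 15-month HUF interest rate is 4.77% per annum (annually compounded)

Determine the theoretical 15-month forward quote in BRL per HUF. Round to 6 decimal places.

0.014974

T = 15/12 years.
Growth of 1 HUF over T: (1 + 0.0477)^(15/12) = 1.0599764.
BRL growth factor: (1 + 0.0207)^(15/12) = 1.0259416.
Forward (HUF per BRL) = 64.64 × 1.0599764 / 1.0259416 = 66.78438.
Quoted the other way: 1/66.78438 = 0.014974 BRL per HUF.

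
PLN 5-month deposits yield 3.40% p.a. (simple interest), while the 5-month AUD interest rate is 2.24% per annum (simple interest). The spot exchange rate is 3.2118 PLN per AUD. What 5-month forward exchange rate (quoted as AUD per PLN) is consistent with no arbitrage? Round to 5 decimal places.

0.30987

T = 5/12 years.
PLN accumulates by 1 + 0.0340×5/12 = 1.0141667.
AUD growth factor: 1 + 0.0224×5/12 = 1.0093333.
So F = 3.2118 × 1.0141667 / 1.0093333 = 3.227180 (PLN/AUD).
Invert for AUD per PLN: 1 / 3.227180 = 0.30987.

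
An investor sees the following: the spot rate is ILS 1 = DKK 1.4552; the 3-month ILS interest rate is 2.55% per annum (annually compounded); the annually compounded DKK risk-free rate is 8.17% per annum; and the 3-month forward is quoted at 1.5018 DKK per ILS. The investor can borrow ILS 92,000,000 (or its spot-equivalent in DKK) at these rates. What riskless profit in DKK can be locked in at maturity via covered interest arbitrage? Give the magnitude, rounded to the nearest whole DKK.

DKK 2,505,236

T = 3/12 years.
Invest the ILS and cover forward: 92,000,000 × 1.00631493026 × 1.5018 = DKK 139,038,106.13.
Convert at spot and invest in DKK: 92,000,000 × 1.4552 × 1.01982747355 = DKK 136,532,870.43.
The quoted forward overvalues ILS, so borrow DKK, buy ILS at spot, deposit the ILS at 2.55%, and sell the proceeds forward at 1.5018.
The gap between the two covered legs is DKK 2,505,236.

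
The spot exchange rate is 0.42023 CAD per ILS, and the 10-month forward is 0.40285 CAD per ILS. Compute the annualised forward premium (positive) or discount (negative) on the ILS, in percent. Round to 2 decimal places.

T = 10/12 years.
(F − S)/S = (0.40285 − 0.42023)/0.42023 = -0.0413583.
×(1/T) gives -4.96% p.a.

-4.96%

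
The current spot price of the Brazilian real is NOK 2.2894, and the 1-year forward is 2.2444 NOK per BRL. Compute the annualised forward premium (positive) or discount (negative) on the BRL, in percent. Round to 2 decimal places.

-1.97%

T = 1 year.
Period premium: (2.2444 − 2.2894)/2.2894 = -0.0196558.
Annualise by dividing by T: -0.0196558 / 1 = -0.019656 → -1.97%.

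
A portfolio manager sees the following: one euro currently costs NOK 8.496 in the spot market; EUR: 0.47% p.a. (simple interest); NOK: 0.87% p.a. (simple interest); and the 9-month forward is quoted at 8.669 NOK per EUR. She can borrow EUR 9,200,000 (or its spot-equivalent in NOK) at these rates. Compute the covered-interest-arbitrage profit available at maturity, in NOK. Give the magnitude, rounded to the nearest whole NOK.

NOK 1,362,721

T = 9/12 years.
Invest the EUR and cover forward: 9,200,000 × 1.003525 × 8.669 = NOK 80,035,935.67.
Convert at spot and invest in NOK: 9,200,000 × 8.496 × 1.006525 = NOK 78,673,214.88.
The quoted forward overvalues EUR, so borrow NOK, buy EUR at spot, deposit the EUR at 0.47%, and sell the proceeds forward at 8.669.
Arbitrage profit = |80,035,935.67 − 78,673,214.88| = NOK 1,362,721.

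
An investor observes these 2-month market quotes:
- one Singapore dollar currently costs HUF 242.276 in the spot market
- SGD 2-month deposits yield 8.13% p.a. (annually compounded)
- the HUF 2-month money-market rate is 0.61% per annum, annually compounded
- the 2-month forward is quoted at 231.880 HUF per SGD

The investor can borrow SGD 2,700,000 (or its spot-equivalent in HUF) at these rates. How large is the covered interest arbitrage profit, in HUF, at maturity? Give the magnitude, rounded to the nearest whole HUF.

HUF 20,523,103

T = 2/12 years.
Route A — deposit SGD, sell forward: 2,700,000 × 1.01311256227 × 231.880 = HUF 634,285,460.54.
Route B — convert at spot, deposit HUF: 2,700,000 × 242.276 × 1.00101409223 = HUF 654,808,563.56.
The quoted forward undervalues SGD, so borrow SGD, convert to HUF at spot, deposit the HUF at 0.61%, and buy SGD forward at 231.880 to cover the loan.
The gap between the two covered legs is HUF 20,523,103.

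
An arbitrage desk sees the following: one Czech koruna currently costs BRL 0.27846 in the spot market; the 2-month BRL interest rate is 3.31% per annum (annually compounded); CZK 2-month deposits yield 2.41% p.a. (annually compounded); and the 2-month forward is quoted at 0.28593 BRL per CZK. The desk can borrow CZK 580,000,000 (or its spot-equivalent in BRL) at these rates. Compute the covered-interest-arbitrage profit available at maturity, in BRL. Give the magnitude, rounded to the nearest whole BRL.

T = 2/12 years.
Invest the CZK and cover forward: 580,000,000 × 1.00397691671 × 0.28593 = BRL 166,498,929.48.
Convert at spot and invest in BRL: 580,000,000 × 0.27846 × 1.00544208646 = BRL 162,385,733.97.
The quoted forward overvalues CZK, so borrow BRL, buy CZK at spot, deposit the CZK at 2.41%, and sell the proceeds forward at 0.28593.
Profit = 166,498,929.48 − 162,385,733.97 = BRL 4,113,196.

BRL 4,113,196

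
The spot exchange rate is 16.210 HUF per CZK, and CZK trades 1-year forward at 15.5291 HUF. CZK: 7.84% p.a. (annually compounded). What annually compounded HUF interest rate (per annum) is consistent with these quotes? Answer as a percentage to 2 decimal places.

3.31%

T = 1 year.
By CIP, F/S equals the HUF-to-CZK growth ratio: 15.5291/16.21 = 0.9579951.
The CZK side grows by (1 + 0.0784)^1 = 1.078400.
So the HUF growth factor = 1.0331019.
Annualise: 1.0331019^(1/1) − 1 = 0.033102 = 3.31%.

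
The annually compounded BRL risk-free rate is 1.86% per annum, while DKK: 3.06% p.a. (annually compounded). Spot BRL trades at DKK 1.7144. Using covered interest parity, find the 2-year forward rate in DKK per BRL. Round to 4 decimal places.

1.7550

T = 2 years.
Growth of 1 DKK over T: (1 + 0.0306)^2 = 1.0621364.
BRL accumulates by (1 + 0.0186)^2 = 1.037546.
So F = 1.7144 × 1.0621364 / 1.037546 = 1.755032 (DKK/BRL).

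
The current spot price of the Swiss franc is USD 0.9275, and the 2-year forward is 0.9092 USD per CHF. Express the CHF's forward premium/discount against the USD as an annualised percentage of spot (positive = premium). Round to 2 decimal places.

T = 2 years.
Period premium: (0.9092 − 0.9275)/0.9275 = -0.0197305.
Per annum: -0.0197305 / 2 = -0.009865 = -0.99%.

-0.99%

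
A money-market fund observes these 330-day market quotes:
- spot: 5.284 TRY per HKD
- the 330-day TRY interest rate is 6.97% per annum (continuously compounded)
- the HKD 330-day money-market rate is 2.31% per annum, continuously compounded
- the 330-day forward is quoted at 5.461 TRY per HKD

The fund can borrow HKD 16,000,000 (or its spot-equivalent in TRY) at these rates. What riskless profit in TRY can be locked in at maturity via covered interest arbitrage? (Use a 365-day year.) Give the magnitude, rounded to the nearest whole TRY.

T = 330/365 years.
Route A — deposit HKD, sell forward: 16,000,000 × 1.0211045479 × 5.461 = TRY 89,220,030.98.
Route B — convert at spot, deposit TRY: 16,000,000 × 5.284 × 1.0650443467 = TRY 90,043,109.25.
The quoted forward undervalues HKD, so borrow HKD, convert to TRY at spot, deposit the TRY at 6.97%, and buy HKD forward at 5.461 to cover the loan.
Arbitrage profit = |89,220,030.98 − 90,043,109.25| = TRY 823,078.

TRY 823,078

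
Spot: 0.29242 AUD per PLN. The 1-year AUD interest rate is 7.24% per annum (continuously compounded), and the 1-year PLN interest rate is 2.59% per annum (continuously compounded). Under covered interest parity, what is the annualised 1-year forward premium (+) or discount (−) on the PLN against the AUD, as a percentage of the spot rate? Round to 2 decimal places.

+4.76%

T = 1 year.
CIP forward (AUD per PLN) = 0.29242 × 1.0750853/1.0262383 = 0.30633864.
(F − S)/S ÷ T = (0.30633864 − 0.29242)/0.29242/1 = 0.047598 → 4.76%.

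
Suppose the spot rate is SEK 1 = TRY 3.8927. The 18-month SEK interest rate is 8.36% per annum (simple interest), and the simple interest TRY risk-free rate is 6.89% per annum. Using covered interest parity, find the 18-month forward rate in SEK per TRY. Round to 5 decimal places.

0.26202

T = 18/12 years.
Growth of 1 TRY over T: 1 + 0.0689×18/12 = 1.103350.
SEK accumulates by 1 + 0.0836×18/12 = 1.125400.
CIP: F = S · (grow TRY)/(grow SEK) = 3.8927 × 1.103350/1.125400 = 3.816430 TRY per SEK.
Quoted the other way: 1/3.816430 = 0.26202 SEK per TRY.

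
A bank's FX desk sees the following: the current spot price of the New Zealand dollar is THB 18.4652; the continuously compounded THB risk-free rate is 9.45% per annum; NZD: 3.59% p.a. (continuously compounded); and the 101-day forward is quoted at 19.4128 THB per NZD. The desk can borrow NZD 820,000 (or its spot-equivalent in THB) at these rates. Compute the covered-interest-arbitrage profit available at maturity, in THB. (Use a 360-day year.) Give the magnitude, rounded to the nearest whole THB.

THB 531,365

T = 101/360 years.
Invest the NZD and cover forward: 820,000 × 1.0101228372 × 19.4128 = THB 16,079,636.34.
Convert at spot and invest in THB: 820,000 × 18.4652 × 1.026867083 = THB 15,548,270.97.
The quoted forward overvalues NZD, so borrow THB, buy NZD at spot, deposit the NZD at 3.59%, and sell the proceeds forward at 19.4128.
Profit = 16,079,636.34 − 15,548,270.97 = THB 531,365.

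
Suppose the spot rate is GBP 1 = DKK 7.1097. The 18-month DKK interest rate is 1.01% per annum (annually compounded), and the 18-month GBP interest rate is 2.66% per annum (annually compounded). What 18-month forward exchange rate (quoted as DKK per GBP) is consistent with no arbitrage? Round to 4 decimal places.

T = 18/12 years.
DKK growth factor: (1 + 0.0101)^(18/12) = 1.0151882.
GBP growth factor: (1 + 0.0266)^(18/12) = 1.0401642.
Forward (DKK per GBP) = 7.1097 × 1.0151882 / 1.0401642 = 6.938985.

6.9390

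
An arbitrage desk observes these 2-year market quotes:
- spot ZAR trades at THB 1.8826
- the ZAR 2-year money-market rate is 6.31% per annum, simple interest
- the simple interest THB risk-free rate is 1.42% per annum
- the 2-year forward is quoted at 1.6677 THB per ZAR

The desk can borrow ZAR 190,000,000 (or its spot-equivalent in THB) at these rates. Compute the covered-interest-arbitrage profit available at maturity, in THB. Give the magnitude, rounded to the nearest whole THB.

THB 11,001,399

T = 2 years.
Invest the ZAR and cover forward: 190,000,000 × 1.126200 × 1.6677 = THB 356,851,110.60.
Convert at spot and invest in THB: 190,000,000 × 1.8826 × 1.028400 = THB 367,852,509.60.
The quoted forward undervalues ZAR, so borrow ZAR, convert to THB at spot, deposit the THB at 1.42%, and buy ZAR forward at 1.6677 to cover the loan.
Arbitrage profit = |356,851,110.60 − 367,852,509.60| = THB 11,001,399.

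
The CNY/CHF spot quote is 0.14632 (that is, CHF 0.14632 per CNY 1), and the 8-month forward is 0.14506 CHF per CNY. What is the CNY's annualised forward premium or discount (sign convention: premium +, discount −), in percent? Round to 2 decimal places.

T = 8/12 years.
(F − S)/S = (0.14506 − 0.14632)/0.14632 = -0.0086113.
Annualise by dividing by T: -0.0086113 / (8/12) = -0.012917 → -1.29%.

-1.29%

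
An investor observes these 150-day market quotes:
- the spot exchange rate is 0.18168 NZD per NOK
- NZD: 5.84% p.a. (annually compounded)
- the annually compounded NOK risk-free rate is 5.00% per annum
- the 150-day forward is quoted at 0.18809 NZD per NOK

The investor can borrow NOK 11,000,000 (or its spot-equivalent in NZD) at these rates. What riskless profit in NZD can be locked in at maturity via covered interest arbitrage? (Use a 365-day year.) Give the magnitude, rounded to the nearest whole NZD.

T = 150/365 years.
Route A — deposit NOK, sell forward: 11,000,000 × 1.020253119 × 0.18809 = NZD 2,110,893.50.
Route B — convert at spot, deposit NZD: 11,000,000 × 0.18168 × 1.023599506 = NZD 2,045,643.14.
The quoted forward overvalues NOK, so borrow NZD, buy NOK at spot, deposit the NOK at 5.00%, and sell the proceeds forward at 0.18809.
The gap between the two covered legs is NZD 65,250.

NZD 65,250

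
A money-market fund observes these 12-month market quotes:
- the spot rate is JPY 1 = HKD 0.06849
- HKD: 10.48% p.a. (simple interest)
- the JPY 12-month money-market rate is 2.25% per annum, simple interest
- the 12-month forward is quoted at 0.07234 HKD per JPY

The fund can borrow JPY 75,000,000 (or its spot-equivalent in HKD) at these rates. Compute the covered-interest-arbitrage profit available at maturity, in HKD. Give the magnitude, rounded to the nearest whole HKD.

T = 1 year.
Route A — deposit JPY, sell forward: 75,000,000 × 1.022500 × 0.07234 = HKD 5,547,573.75.
Route B — convert at spot, deposit HKD: 75,000,000 × 0.06849 × 1.104800 = HKD 5,675,081.40.
The quoted forward undervalues JPY, so borrow JPY, convert to HKD at spot, deposit the HKD at 10.48%, and buy JPY forward at 0.07234 to cover the loan.
Arbitrage profit = |5,547,573.75 − 5,675,081.40| = HKD 127,508.

HKD 127,508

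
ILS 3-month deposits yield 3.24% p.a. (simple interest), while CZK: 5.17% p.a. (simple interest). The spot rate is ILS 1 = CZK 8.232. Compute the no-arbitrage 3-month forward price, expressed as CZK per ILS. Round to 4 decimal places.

T = 3/12 years.
Growth of 1 CZK over T: 1 + 0.0517×3/12 = 1.012925.
ILS accumulates by 1 + 0.0324×3/12 = 1.008100.
So F = 8.232 × 1.012925 / 1.008100 = 8.271400 (CZK/ILS).

8.2714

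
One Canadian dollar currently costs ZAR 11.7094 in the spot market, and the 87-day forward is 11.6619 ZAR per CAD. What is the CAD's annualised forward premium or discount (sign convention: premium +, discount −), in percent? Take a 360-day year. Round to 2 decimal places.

T = 87/360 years.
Period premium: (11.6619 − 11.7094)/11.7094 = -0.0040566.
×(1/T) gives -1.68% p.a.

-1.68%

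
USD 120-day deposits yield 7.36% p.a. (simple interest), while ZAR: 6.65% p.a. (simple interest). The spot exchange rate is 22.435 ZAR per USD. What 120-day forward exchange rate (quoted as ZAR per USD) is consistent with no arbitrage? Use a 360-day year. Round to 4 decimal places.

T = 120/360 years.
ZAR accumulates by 1 + 0.0665×120/360 = 1.02216667.
USD growth factor: 1 + 0.0736×120/360 = 1.02453333.
Forward (ZAR per USD) = 22.435 × 1.02216667 / 1.02453333 = 22.383175.

22.3832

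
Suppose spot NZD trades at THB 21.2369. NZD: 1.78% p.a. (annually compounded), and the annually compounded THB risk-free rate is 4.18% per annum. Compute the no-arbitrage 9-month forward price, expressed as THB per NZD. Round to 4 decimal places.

21.6114

T = 9/12 years.
THB growth factor: (1 + 0.0418)^(9/12) = 1.03118898.
NZD growth factor: (1 + 0.0178)^(9/12) = 1.01332051.
CIP: F = S · (grow THB)/(grow NZD) = 21.2369 × 1.03118898/1.01332051 = 21.611383 THB per NZD.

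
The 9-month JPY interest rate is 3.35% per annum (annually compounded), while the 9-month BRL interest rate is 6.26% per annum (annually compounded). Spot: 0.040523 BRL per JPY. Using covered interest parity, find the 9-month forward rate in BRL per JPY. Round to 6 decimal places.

0.041376

T = 9/12 years.
BRL accumulates by (1 + 0.0626)^(9/12) = 1.0465919.
JPY growth factor: (1 + 0.0335)^(9/12) = 1.0250212.
So F = 0.040523 × 1.0465919 / 1.0250212 = 0.04137577 (BRL/JPY).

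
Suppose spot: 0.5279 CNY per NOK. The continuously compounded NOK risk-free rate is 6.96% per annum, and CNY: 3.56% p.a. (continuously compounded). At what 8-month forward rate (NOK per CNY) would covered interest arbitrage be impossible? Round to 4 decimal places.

T = 8/12 years.
Growth of 1 CNY over T: e^(0.0356×8/12) = 1.0240172.
NOK growth factor: e^(0.0696×8/12) = 1.0474933.
So F = 0.5279 × 1.0240172 / 1.0474933 = 0.5160689 (CNY/NOK).
Invert for NOK per CNY: 1 / 0.5160689 = 1.9377.

1.9377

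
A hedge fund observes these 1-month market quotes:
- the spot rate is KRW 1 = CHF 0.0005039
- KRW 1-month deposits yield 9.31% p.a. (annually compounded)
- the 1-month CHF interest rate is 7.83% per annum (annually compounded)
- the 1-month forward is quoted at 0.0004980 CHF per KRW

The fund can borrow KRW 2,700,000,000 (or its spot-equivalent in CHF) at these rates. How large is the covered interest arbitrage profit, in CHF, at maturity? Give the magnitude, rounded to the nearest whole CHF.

T = 1/12 years.
Keep in KRW, deliver into the forward: 2,700,000,000·1.007445724·0.0004980 = CHF 1,354,611.52.
Swap to CHF now, deposit: 2,700,000,000·0.0005039·1.006301918 = CHF 1,369,103.95.
The quoted forward undervalues KRW, so borrow KRW, convert to CHF at spot, deposit the CHF at 7.83%, and buy KRW forward at 0.0004980 to cover the loan.
The gap between the two covered legs is CHF 14,492.

CHF 14,492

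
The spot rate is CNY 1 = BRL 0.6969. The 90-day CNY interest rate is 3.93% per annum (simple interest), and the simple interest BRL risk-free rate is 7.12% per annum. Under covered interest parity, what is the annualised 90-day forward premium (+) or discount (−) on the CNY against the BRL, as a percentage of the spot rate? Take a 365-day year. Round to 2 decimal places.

T = 90/365 years.
CIP forward (BRL per CNY) = 0.6969 × 1.0175562/1.0096904 = 0.7023291.
Annualised premium = (F − S)/S × (1/T) = (0.7023291 − 0.6969)/0.6969 ÷ (90/365) = 3.16%.

+3.16%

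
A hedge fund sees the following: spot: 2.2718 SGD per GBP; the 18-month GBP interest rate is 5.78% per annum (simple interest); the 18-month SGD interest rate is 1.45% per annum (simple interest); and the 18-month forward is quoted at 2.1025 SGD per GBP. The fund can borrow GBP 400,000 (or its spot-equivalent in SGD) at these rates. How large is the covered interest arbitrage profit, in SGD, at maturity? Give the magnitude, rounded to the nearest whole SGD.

T = 18/12 years.
Keep in GBP, deliver into the forward: 400,000·1.086700·2.1025 = SGD 913,914.70.
Swap to SGD now, deposit: 400,000·2.2718·1.021750 = SGD 928,484.66.
The quoted forward undervalues GBP, so borrow GBP, convert to SGD at spot, deposit the SGD at 1.45%, and buy GBP forward at 2.1025 to cover the loan.
Profit = 928,484.66 − 913,914.70 = SGD 14,570.

SGD 14,570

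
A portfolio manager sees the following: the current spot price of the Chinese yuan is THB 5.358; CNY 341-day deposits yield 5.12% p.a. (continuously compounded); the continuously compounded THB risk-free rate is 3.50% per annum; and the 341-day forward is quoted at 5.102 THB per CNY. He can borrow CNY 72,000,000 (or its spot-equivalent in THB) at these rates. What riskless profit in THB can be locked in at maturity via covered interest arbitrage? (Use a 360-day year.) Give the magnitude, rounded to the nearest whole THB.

THB 13,181,473

T = 341/360 years.
Keep in CNY, deliver into the forward: 72,000,000·1.04969303917·5.102 = THB 385,598,439.78.
Swap to THB now, deposit: 72,000,000·5.358·1.03370845486 = THB 398,779,912.88.
The quoted forward undervalues CNY, so borrow CNY, convert to THB at spot, deposit the THB at 3.50%, and buy CNY forward at 5.102 to cover the loan.
Profit = 398,779,912.88 − 385,598,439.78 = THB 13,181,473.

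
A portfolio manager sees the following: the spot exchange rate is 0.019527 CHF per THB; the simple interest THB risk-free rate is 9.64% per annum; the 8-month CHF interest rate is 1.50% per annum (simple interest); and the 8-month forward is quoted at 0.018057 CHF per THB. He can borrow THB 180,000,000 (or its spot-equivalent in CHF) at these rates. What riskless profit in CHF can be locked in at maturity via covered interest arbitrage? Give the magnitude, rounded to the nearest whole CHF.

T = 8/12 years.
Keep in THB, deliver into the forward: 180,000,000·1.064266667·0.018057 = CHF 3,459,143.38.
Swap to CHF now, deposit: 180,000,000·0.019527·1.010000 = CHF 3,550,008.60.
The quoted forward undervalues THB, so borrow THB, convert to CHF at spot, deposit the CHF at 1.50%, and buy THB forward at 0.018057 to cover the loan.
Arbitrage profit = |3,459,143.38 − 3,550,008.60| = CHF 90,865.

CHF 90,865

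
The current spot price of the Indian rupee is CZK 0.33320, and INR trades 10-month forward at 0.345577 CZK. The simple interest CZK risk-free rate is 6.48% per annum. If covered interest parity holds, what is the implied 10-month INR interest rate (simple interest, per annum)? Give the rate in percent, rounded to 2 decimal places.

T = 10/12 years.
F/S = 0.345577/0.3332 = 1.0371459 = (growth of CZK) / (growth of INR).
CZK growth factor: 1 + 0.0648×10/12 = 1.054000.
That pins the INR growth at 1.0162505.
r = (1.0162505 − 1)/(10/12) = 0.019501 → 1.95%.

1.95%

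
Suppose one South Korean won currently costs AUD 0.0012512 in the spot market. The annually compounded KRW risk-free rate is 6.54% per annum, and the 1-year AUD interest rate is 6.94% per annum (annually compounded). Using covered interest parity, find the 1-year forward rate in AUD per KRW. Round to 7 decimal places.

T = 1 year.
AUD accumulates by (1 + 0.0694)^1 = 1.069400.
KRW growth factor: (1 + 0.0654)^1 = 1.065400.
CIP: F = S · (grow AUD)/(grow KRW) = 0.0012512 × 1.069400/1.065400 = 0.001255898 AUD per KRW.

0.0012559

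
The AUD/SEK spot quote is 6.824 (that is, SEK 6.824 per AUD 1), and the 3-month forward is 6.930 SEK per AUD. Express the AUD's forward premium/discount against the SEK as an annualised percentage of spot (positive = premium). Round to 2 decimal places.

T = 3/12 years.
(F − S)/S = (6.930 − 6.824)/6.824 = 0.0155334.
×(1/T) gives 6.21% p.a.

+6.21%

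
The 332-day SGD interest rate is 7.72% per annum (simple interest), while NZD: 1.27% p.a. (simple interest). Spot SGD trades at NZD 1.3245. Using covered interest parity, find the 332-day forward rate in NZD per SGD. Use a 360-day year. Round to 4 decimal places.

T = 332/360 years.
NZD accumulates by 1 + 0.0127×332/360 = 1.0117122.
Growth of 1 SGD over T: 1 + 0.0772×332/360 = 1.0711956.
So F = 1.3245 × 1.0117122 / 1.0711956 = 1.250951 (NZD/SGD).

1.2510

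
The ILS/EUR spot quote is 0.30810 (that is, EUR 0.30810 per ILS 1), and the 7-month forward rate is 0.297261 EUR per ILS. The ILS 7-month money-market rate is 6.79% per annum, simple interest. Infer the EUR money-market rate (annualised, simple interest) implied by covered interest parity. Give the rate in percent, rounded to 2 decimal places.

0.52%

T = 7/12 years.
F/S = 0.297261/0.3081 = 0.9648199 = (growth of EUR) / (growth of ILS).
The ILS side grows by 1 + 0.0679×7/12 = 1.0396083.
So the EUR growth factor = 1.0030348.
(1.0030348 − 1)/T = 0.005203, i.e. 0.52%.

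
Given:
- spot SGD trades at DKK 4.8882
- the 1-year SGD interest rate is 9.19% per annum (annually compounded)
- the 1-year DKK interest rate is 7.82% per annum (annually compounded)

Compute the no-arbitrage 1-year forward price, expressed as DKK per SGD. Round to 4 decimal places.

T = 1 year.
DKK accumulates by (1 + 0.0782)^1 = 1.078200.
SGD growth factor: (1 + 0.0919)^1 = 1.091900.
Forward (DKK per SGD) = 4.8882 × 1.078200 / 1.091900 = 4.826868.

4.8269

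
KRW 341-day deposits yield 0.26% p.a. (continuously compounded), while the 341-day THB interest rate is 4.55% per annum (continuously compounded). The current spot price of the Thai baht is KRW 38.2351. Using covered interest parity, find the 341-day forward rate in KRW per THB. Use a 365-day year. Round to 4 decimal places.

T = 341/365 years.
KRW growth factor: e^(0.0026×341/365) = 1.00243199.
Growth of 1 THB over T: e^(0.0455×341/365) = 1.04342463.
Forward (KRW per THB) = 38.2351 × 1.00243199 / 1.04342463 = 36.732972.

36.7330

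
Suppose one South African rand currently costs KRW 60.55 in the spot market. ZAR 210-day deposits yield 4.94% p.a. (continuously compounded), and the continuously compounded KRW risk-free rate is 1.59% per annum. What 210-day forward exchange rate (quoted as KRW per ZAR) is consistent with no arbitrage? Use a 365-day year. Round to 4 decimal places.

59.3941

T = 210/365 years.
KRW accumulates by e^(0.0159×210/365) = 1.00918992.
ZAR accumulates by e^(0.0494×210/365) = 1.02882967.
Forward (KRW per ZAR) = 60.55 × 1.00918992 / 1.02882967 = 59.394136.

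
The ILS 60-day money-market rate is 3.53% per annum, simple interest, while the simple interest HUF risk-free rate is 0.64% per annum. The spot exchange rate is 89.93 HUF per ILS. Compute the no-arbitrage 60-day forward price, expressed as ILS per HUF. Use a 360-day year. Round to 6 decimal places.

0.011173

T = 60/360 years.
Growth of 1 HUF over T: 1 + 0.0064×60/360 = 1.0010667.
ILS growth factor: 1 + 0.0353×60/360 = 1.0058833.
Forward (HUF per ILS) = 89.93 × 1.0010667 / 1.0058833 = 89.49938.
Invert for ILS per HUF: 1 / 89.49938 = 0.011173.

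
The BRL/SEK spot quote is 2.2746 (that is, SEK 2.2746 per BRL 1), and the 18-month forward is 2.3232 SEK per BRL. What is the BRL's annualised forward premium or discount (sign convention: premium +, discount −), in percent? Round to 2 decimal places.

T = 18/12 years.
(F − S)/S = (2.3232 − 2.2746)/2.2746 = 0.0213664.
Per annum: 0.0213664 / (18/12) = 0.014244 = 1.42%.

+1.42%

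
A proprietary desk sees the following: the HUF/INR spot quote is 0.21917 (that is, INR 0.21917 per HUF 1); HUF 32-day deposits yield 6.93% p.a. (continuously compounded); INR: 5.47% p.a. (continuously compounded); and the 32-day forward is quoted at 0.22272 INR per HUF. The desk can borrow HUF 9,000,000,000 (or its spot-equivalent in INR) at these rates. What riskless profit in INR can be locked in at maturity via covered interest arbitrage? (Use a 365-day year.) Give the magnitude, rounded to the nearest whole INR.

T = 32/365 years.
Invest the HUF and cover forward: 9,000,000,000 × 1.006094110431 × 0.22272 = INR 2,016,695,522.48.
Convert at spot and invest in INR: 9,000,000,000 × 0.21917 × 1.00480713381 = INR 1,982,012,215.65.
The quoted forward overvalues HUF, so borrow INR, buy HUF at spot, deposit the HUF at 6.93%, and sell the proceeds forward at 0.22272.
Profit = 2,016,695,522.48 − 1,982,012,215.65 = INR 34,683,307.

INR 34,683,307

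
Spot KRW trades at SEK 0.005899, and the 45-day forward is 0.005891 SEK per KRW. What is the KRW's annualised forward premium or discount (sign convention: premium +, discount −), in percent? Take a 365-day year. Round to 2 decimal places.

T = 45/365 years.
Period premium: (0.005891 − 0.005899)/0.005899 = -0.0013562.
×(1/T) gives -1.10% p.a.

-1.10%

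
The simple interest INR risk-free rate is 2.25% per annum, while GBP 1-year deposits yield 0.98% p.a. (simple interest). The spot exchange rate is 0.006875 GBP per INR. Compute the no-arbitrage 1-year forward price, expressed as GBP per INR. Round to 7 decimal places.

0.0067896

T = 1 year.
Growth of 1 GBP over T: 1 + 0.0098×1 = 1.009800.
Growth of 1 INR over T: 1 + 0.0225×1 = 1.022500.
CIP: F = S · (grow GBP)/(grow INR) = 0.006875 × 1.009800/1.022500 = 0.006789609 GBP per INR.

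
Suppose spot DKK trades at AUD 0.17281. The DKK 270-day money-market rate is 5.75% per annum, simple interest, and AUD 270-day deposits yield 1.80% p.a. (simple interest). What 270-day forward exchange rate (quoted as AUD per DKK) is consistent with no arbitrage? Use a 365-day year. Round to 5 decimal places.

0.16797

T = 270/365 years.
Growth of 1 AUD over T: 1 + 0.0180×270/365 = 1.0133151.
Growth of 1 DKK over T: 1 + 0.0575×270/365 = 1.0425342.
CIP: F = S · (grow AUD)/(grow DKK) = 0.17281 × 1.0133151/1.0425342 = 0.1679667 AUD per DKK.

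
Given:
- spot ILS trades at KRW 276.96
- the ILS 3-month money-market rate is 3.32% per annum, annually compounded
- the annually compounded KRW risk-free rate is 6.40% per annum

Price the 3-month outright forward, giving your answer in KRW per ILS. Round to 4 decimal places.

T = 3/12 years.
Growth of 1 KRW over T: (1 + 0.0640)^(3/12) = 1.015629734.
ILS growth factor: (1 + 0.0332)^(3/12) = 1.008198622.
CIP: F = S · (grow KRW)/(grow ILS) = 276.96 × 1.015629734/1.008198622 = 279.001384 KRW per ILS.

279.0014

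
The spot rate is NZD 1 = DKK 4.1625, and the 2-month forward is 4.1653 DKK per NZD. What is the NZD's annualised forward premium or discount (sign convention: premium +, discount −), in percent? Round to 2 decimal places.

+0.40%

T = 2/12 years.
NZD trades forward at +0.06727% vs spot over the period.
×(1/T) gives 0.40% p.a.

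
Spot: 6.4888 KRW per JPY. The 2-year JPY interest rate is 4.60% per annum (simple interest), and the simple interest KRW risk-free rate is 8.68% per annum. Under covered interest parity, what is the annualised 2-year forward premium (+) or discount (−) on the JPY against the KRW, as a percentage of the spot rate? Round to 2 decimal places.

+3.74%

T = 2 years.
F = S · g_KRW/g_JPY = 6.4888 × 1.173600/1.092000 = 6.9736774.
Annualised premium = (F − S)/S × (1/T) = (6.9736774 − 6.4888)/6.4888 ÷ 2 = 3.74%.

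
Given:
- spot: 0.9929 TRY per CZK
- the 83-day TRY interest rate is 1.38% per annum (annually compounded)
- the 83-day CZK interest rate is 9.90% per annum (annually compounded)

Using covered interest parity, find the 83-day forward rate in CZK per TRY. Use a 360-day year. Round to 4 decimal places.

1.0261

T = 83/360 years.
TRY accumulates by (1 + 0.0138)^(83/360) = 1.0031649.
CZK accumulates by (1 + 0.0990)^(83/360) = 1.0220032.
So F = 0.9929 × 1.0031649 / 1.0220032 = 0.9745982 (TRY/CZK).
Invert for CZK per TRY: 1 / 0.9745982 = 1.0261.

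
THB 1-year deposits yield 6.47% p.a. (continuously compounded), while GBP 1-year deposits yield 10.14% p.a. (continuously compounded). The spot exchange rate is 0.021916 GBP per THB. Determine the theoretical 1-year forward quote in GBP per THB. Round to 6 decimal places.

T = 1 year.
GBP accumulates by e^(0.1014×1) = 1.1067192.
Growth of 1 THB over T: e^(0.0647×1) = 1.0668389.
So F = 0.021916 × 1.1067192 / 1.0668389 = 0.02273526 (GBP/THB).

0.022735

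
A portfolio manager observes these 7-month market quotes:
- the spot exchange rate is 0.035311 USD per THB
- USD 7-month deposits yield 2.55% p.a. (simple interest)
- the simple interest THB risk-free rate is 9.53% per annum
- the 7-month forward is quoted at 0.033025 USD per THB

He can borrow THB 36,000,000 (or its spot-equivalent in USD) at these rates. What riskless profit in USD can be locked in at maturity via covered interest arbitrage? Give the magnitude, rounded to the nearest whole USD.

T = 7/12 years.
Route A — deposit THB, sell forward: 36,000,000 × 1.055591667 × 0.033025 = USD 1,254,992.93.
Route B — convert at spot, deposit USD: 36,000,000 × 0.035311 × 1.014875 = USD 1,290,105.04.
The quoted forward undervalues THB, so borrow THB, convert to USD at spot, deposit the USD at 2.55%, and buy THB forward at 0.033025 to cover the loan.
The gap between the two covered legs is USD 35,112.

USD 35,112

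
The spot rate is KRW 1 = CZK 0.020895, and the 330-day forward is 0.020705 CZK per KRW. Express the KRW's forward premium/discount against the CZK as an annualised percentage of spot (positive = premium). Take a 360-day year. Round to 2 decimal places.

-0.99%

T = 330/360 years.
(F − S)/S = (0.020705 − 0.020895)/0.020895 = -0.0090931.
×(1/T) gives -0.99% p.a.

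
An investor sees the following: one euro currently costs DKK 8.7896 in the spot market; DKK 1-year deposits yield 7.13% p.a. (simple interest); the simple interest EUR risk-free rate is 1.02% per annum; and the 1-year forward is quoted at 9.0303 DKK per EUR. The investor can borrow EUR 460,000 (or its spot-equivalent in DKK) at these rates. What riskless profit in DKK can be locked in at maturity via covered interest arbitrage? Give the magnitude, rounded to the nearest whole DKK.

DKK 135,189

T = 1 year.
Route A — deposit EUR, sell forward: 460,000 × 1.010200 × 9.0303 = DKK 4,196,308.17.
Route B — convert at spot, deposit DKK: 460,000 × 8.7896 × 1.071300 = DKK 4,331,497.30.
The quoted forward undervalues EUR, so borrow EUR, convert to DKK at spot, deposit the DKK at 7.13%, and buy EUR forward at 9.0303 to cover the loan.
Profit = 4,331,497.30 − 4,196,308.17 = DKK 135,189.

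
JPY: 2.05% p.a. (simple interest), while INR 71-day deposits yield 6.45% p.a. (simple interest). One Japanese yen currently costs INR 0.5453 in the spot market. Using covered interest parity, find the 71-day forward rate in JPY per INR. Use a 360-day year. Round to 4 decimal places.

T = 71/360 years.
INR accumulates by 1 + 0.0645×71/360 = 1.0127208.
JPY growth factor: 1 + 0.0205×71/360 = 1.0040431.
Forward (INR per JPY) = 0.5453 × 1.0127208 / 1.0040431 = 0.5500129.
Quoted the other way: 1/0.5500129 = 1.8181 JPY per INR.

1.8181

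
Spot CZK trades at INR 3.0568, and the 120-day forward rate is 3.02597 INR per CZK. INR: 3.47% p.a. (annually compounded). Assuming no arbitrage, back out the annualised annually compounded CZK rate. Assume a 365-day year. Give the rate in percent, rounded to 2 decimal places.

T = 120/365 years.
CIP gives F = S · g_INR/g_CZK, so g_INR/g_CZK = 3.02597/3.0568 = 0.9899143.
The INR side grows by (1 + 0.0347)^(120/365) = 1.0112779.
That pins the CZK growth at 1.0215813.
r = 1.0215813^(365/120) − 1 = 0.067100 → 6.71%.

6.71%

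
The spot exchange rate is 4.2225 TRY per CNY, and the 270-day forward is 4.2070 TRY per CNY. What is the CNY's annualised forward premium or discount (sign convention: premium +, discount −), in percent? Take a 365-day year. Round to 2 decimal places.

T = 270/365 years.
CNY trades forward at -0.36708% vs spot over the period.
×(1/T) gives -0.50% p.a.

-0.50%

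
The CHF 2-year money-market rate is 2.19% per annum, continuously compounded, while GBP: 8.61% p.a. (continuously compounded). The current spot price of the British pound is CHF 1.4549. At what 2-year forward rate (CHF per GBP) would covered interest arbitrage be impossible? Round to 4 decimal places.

1.2796

T = 2 years.
Growth of 1 CHF over T: e^(0.0219×2) = 1.0447734.
GBP growth factor: e^(0.0861×2) = 1.1879154.
Forward (CHF per GBP) = 1.4549 × 1.0447734 / 1.1879154 = 1.279587.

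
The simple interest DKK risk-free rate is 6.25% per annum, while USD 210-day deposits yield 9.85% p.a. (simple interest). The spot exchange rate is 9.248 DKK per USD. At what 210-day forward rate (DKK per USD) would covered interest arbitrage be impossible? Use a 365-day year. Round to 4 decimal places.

9.0667

T = 210/365 years.
Growth of 1 DKK over T: 1 + 0.0625×210/365 = 1.0359589.
USD accumulates by 1 + 0.0985×210/365 = 1.0566712.
CIP: F = S · (grow DKK)/(grow USD) = 9.248 × 1.0359589/1.0566712 = 9.066726 DKK per USD.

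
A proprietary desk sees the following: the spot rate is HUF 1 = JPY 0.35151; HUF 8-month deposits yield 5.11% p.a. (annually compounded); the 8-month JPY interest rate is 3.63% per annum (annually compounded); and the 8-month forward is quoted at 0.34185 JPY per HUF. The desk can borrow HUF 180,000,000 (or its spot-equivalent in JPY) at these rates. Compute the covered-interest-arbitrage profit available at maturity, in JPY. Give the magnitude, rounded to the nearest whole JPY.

T = 8/12 years.
Route A — deposit HUF, sell forward: 180,000,000 × 1.0337829315 × 0.34185 = JPY 63,611,765.12.
Route B — convert at spot, deposit JPY: 180,000,000 × 0.35151 × 1.0240559032 = JPY 64,793,860.30.
The quoted forward undervalues HUF, so borrow HUF, convert to JPY at spot, deposit the JPY at 3.63%, and buy HUF forward at 0.34185 to cover the loan.
Profit = 64,793,860.30 − 63,611,765.12 = JPY 1,182,095.

JPY 1,182,095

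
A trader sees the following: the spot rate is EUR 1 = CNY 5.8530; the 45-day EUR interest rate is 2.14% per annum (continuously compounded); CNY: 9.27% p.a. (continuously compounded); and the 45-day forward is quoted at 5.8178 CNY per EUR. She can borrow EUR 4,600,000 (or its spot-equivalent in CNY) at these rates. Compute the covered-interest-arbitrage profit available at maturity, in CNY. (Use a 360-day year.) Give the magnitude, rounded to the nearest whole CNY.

T = 45/360 years.
Keep in EUR, deliver into the forward: 4,600,000·1.002678581·5.8178 = CNY 26,833,563.86.
Swap to CNY now, deposit: 4,600,000·5.8530·1.0116548951 = CNY 27,237,594.06.
The quoted forward undervalues EUR, so borrow EUR, convert to CNY at spot, deposit the CNY at 9.27%, and buy EUR forward at 5.8178 to cover the loan.
The gap between the two covered legs is CNY 404,030.

CNY 404,030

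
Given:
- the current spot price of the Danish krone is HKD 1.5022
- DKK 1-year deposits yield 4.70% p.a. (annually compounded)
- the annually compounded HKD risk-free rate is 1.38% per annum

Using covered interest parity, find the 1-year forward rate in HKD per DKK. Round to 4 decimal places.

1.4546

T = 1 year.
Growth of 1 HKD over T: (1 + 0.0138)^1 = 1.013800.
Growth of 1 DKK over T: (1 + 0.0470)^1 = 1.047000.
Forward (HKD per DKK) = 1.5022 × 1.013800 / 1.047000 = 1.454566.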